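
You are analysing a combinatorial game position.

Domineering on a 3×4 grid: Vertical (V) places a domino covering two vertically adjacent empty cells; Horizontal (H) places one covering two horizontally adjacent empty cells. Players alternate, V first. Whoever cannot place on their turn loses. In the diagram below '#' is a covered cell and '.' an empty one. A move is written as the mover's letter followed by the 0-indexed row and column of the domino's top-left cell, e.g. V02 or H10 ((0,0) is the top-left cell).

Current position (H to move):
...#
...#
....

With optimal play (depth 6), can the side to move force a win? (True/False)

ply 1, H at ...#/...#/.... | H00=-1→##.#/...#/....; H01=-1→.###/...#/....; H10=+1→...#/##.#/....*; H11=+1→...#/.###/....; H20=-1→...#/...#/##..; H21=-1→...#/...#/.##.; H22=-1→...#/...#/..##
ply 2, V at ...#/##.#/.... | V02=-1→..##/####/....*; V12=-1→...#/####/..#.
ply 3, H at ..##/####/.... | H00=+1→####/####/....*; H20=+1→..##/####/##..; H21=+1→..##/####/.##.; H22=+1→..##/####/..##
ply 4: ####/####/.... is terminal -1 (V); from ...#/...#/.... depth 6

H winning at [...#/...#/....]: True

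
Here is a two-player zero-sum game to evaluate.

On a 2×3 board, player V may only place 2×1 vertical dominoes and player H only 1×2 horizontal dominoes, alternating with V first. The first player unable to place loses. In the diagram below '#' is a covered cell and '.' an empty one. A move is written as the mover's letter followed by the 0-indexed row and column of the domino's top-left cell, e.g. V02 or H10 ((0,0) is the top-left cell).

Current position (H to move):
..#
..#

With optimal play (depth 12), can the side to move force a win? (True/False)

[..#/..#] H move#1: H00:+1/###/..#*, H10:+1/..#/###
[###/..#] end (terminal -1, V#2); searched ..#/..# to 12

H winning at [..#/..#]: True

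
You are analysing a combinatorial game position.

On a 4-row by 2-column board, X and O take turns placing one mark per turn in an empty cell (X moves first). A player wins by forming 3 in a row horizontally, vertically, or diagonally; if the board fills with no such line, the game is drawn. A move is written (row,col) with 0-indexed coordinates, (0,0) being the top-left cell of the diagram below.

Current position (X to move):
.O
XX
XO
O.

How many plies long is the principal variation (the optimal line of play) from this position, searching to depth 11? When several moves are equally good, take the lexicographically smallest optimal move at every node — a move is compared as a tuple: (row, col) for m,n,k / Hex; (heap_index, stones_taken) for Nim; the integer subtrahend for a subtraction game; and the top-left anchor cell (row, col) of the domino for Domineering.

[.O/XX/XO/O.] X move#1: (0,0):+1/XO/XX/XO/O.*, (3,1):+0/.O/XX/XO/OX
[XO/XX/XO/O.] end (terminal -1, O#2); searched .O/XX/XO/O. to 11

PV length from [.O/XX/XO/O.]: 1 ply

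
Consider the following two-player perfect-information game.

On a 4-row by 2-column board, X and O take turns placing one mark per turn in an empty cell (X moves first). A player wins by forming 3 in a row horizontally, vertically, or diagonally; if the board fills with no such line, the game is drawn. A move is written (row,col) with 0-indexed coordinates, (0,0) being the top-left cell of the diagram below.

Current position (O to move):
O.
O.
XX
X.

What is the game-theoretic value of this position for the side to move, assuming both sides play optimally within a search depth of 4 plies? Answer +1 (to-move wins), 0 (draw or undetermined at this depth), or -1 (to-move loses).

[O./O./XX/X.] O move#1: (0,1):+0/OO/O./XX/X.*, (1,1):+0/O./OO/XX/X., (3,1):+0/O./O./XX/XO
[OO/O./XX/X.] X move#2: (1,1):+0/OO/OX/XX/X.*, (3,1):+0/OO/O./XX/XX
[OO/OX/XX/X.] O move#3: (3,1):+0/OO/OX/XX/XO*
[OO/OX/XX/XO] end (terminal +0, X#4); searched O./O./XX/X. to 4

value(O./O./XX/X., O) = 0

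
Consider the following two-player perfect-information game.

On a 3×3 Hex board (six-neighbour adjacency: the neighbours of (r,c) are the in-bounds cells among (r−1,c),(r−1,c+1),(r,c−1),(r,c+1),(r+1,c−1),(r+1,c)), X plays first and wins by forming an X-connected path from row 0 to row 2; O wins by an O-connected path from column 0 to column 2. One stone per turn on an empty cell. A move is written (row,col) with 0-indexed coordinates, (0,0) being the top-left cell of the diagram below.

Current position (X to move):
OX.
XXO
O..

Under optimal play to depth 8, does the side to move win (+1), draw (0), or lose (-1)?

value(OX./XXO/O.., X) = +1

p1 X@[OX./XXO/O..]: (0,2)[OXX/XXO/O..]-1 (2,1)[OX./XXO/OX.]+1* (2,2)[OX./XXO/O.X]-1
p2 O@[OX./XXO/OX.] terminal -1; root [OX./XXO/O..] d8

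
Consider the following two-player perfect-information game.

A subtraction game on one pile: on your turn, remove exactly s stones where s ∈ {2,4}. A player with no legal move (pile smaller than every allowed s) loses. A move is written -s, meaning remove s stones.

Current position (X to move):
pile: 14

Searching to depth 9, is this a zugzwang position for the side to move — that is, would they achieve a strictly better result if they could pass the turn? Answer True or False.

[14] X move#1: -2:+1/12*, -4:-1/10
[12] O move#2: -2:-1/10*, -4:-1/8
[10] X move#3: -2:-1/8, -4:+1/6*
[6] O move#4: -2:-1/4*, -4:-1/2
[4] X move#5: -2:-1/2, -4:+1/0*
[0] end (terminal -1, O#6); searched 14 to 9
pass branch (O moves first from the same position):
  | [14] O move#1: -2:+1/12*, -4:-1/10
  | [12] X move#2: -2:-1/10*, -4:-1/8
  | [10] O move#3: -2:-1/8, -4:+1/6*
  | [6] X move#4: -2:-1/4*, -4:-1/2
  | [4] O move#5: -2:-1/2, -4:+1/0*
  | [0] end (terminal -1, X#6); searched 14 to 9
X moving scores +1; X passing scores -1

zugzwang(14, X) = False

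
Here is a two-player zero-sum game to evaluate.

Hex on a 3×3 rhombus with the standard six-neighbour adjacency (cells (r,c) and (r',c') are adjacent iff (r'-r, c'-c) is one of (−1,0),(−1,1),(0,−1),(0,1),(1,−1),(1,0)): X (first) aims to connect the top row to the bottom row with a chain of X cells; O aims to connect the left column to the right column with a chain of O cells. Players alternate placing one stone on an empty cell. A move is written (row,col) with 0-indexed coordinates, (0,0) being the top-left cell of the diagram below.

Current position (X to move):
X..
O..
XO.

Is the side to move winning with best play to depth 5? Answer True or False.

p1 X@[X../O../XO.]: (0,1)[XX./O../XO.]-1 (0,2)[X.X/O../XO.]-1 (1,1)[X../OX./XO.]+1* (1,2)[X../O.X/XO.]-1 (2,2)[X../O../XOX]-1
p2 O@[X../OX./XO.]: (0,1)[XO./OX./XO.]-1* (0,2)[X.O/OX./XO.]-1 (1,2)[X../OXO/XO.]-1 (2,2)[X../OX./XOO]-1
p3 X@[XO./OX./XO.]: (0,2)[XOX/OX./XO.]+1* (1,2)[XO./OXX/XO.]-1 (2,2)[XO./OX./XOX]-1
p4 O@[XOX/OX./XO.] terminal -1; root [X../O../XO.] d5

X winning at [X../O../XO.]: True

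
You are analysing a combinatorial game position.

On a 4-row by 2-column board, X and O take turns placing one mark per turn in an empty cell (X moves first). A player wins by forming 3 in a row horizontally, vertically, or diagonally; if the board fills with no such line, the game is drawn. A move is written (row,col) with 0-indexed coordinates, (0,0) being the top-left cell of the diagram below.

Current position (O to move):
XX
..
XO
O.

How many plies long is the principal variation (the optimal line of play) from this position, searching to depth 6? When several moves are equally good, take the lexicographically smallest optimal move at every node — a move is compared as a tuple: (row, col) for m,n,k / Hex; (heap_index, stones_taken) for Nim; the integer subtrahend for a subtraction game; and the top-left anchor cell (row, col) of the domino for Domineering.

PV length from [XX/../XO/O.]: 3 plies

ply 1, O at XX/../XO/O. | (1,0)=+0→XX/O./XO/O.*; (1,1)=-1→XX/.O/XO/O.; (3,1)=-1→XX/../XO/OO
ply 2, X at XX/O./XO/O. | (1,1)=+0→XX/OX/XO/O.*; (3,1)=+0→XX/O./XO/OX
ply 3, O at XX/OX/XO/O. | (3,1)=+0→XX/OX/XO/OO*
ply 4: XX/OX/XO/OO is terminal +0 (X); from XX/../XO/O. depth 6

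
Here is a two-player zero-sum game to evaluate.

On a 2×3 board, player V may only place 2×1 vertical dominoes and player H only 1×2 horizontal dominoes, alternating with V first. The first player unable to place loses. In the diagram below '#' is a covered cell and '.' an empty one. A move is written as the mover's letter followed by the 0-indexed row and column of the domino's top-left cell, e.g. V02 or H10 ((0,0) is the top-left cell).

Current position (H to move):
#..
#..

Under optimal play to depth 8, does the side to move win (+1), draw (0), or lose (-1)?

value(#../#.., H) = +1

ply 1, H at #../#.. | H01=+1→###/#..*; H11=+1→#../###
ply 2: ###/#.. is terminal -1 (V); from #../#.. depth 8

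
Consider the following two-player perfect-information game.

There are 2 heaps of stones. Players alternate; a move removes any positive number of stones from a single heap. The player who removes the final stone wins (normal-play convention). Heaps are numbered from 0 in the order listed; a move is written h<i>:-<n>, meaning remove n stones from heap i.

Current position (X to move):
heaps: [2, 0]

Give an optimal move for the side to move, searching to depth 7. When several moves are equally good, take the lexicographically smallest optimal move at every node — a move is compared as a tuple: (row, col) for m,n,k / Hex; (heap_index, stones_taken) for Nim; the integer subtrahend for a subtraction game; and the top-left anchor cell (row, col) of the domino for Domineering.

ply 1, X at (2,0) | h0:-1=-1→(1,0); h0:-2=+1→(0,0)*
ply 2: (0,0) is terminal -1 (O); from (2,0) depth 7

X's best at [(2,0)]: h0:-2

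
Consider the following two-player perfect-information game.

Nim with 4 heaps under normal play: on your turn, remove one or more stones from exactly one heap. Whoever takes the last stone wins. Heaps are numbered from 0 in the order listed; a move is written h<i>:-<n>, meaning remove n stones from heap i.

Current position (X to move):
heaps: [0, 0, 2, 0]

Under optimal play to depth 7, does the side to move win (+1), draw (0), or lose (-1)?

value((0,0,2,0), X) = +1

[(0,0,2,0)] X move#1: h2:-1:-1/(0,0,1,0), h2:-2:+1/(0,0,0,0)*
[(0,0,0,0)] end (terminal -1, O#2); searched (0,0,2,0) to 7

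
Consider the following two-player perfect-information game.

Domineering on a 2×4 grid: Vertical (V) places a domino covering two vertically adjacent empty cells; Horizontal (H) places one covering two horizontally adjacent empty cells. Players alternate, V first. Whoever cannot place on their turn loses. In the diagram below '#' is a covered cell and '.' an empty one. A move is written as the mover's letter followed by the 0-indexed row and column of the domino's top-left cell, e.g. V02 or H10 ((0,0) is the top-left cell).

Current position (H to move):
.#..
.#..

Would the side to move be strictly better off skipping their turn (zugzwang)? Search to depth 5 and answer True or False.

zugzwang(.#../.#.., H) = False

p1 H@[.#../.#..]: H02[.###/.#..]+1* H12[.#../.###]+1
p2 V@[.###/.#..]: V00[####/##..]-1*
p3 H@[####/##..]: H12[####/####]+1*
p4 V@[####/####] terminal -1; root [.#../.#..] d5
pass branch (V moves first from the same position):
  | p1 V@[.#../.#..]: V00[##../##..]-1 V02[.##./.##.]+1* V03[.#.#/.#.#]+1
  | p2 H@[.##./.##.] terminal -1; root [.#../.#..] d5
H moving scores +1; H passing scores -1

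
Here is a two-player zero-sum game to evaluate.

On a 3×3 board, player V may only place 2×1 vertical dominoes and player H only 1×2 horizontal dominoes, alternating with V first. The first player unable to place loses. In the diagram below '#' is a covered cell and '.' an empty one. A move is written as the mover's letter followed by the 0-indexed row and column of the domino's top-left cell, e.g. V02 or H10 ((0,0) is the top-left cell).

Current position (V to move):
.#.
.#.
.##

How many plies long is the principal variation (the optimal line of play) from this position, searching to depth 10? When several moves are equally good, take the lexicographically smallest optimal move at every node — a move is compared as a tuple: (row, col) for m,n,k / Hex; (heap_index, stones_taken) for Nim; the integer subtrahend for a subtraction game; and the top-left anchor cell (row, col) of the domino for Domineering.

p1 V@[.#./.#./.##]: V00[##./##./.##]+1* V02[.##/.##/.##]+1 V10[.#./##./###]+1
p2 H@[##./##./.##] terminal -1; root [.#./.#./.##] d10

PV length from [.#./.#./.##]: 1 ply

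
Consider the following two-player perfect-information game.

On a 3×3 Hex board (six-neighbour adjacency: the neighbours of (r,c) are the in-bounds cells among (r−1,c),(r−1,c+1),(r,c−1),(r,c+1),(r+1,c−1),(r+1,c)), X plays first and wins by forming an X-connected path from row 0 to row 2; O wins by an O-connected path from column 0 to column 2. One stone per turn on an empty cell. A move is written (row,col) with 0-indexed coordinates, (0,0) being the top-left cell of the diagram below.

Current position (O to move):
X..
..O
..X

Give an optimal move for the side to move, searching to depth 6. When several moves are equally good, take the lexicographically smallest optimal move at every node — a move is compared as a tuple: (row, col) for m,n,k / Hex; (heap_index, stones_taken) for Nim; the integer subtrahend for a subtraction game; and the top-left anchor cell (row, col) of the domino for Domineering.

ply 1, O at X../..O/..X | (0,1)=-1→XO./..O/..X; (0,2)=-1→X.O/..O/..X; (1,0)=-1→X../O.O/..X; (1,1)=+1→X../.OO/..X*; (2,0)=+1→X../..O/O.X; (2,1)=-1→X../..O/.OX
ply 2, X at X../.OO/..X | (0,1)=-1→XX./.OO/..X*; (0,2)=-1→X.X/.OO/..X; (1,0)=-1→X../XOO/..X; (2,0)=-1→X../.OO/X.X; (2,1)=-1→X../.OO/.XX
ply 3, O at XX./.OO/..X | (0,2)=+1→XXO/.OO/..X*; (1,0)=+1→XX./OOO/..X; (2,0)=+1→XX./.OO/O.X; (2,1)=+1→XX./.OO/.OX
ply 4, X at XXO/.OO/..X | (1,0)=-1→XXO/XOO/..X*; (2,0)=-1→XXO/.OO/X.X; (2,1)=-1→XXO/.OO/.XX
ply 5, O at XXO/XOO/..X | (2,0)=+1→XXO/XOO/O.X*; (2,1)=-1→XXO/XOO/.OX
ply 6: XXO/XOO/O.X is terminal -1 (X); from X../..O/..X depth 6

O's best at [X../..O/..X]: (1,1)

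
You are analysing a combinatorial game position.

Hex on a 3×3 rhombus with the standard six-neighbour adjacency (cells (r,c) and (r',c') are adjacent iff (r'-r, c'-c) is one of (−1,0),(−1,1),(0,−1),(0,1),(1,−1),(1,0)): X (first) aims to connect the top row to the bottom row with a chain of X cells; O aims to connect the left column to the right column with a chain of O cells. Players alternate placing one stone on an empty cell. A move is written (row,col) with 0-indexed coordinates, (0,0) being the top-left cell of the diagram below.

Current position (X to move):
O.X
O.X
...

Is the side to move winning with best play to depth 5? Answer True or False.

X winning at [O.X/O.X/...]: True

ply 1, X at O.X/O.X/... | (0,1)=+1→OXX/O.X/...*; (1,1)=+1→O.X/OXX/...; (2,0)=+1→O.X/O.X/X..; (2,1)=+1→O.X/O.X/.X.; (2,2)=+1→O.X/O.X/..X
ply 2, O at OXX/O.X/... | (1,1)=-1→OXX/OOX/...*; (2,0)=-1→OXX/O.X/O..; (2,1)=-1→OXX/O.X/.O.; (2,2)=-1→OXX/O.X/..O
ply 3, X at OXX/OOX/... | (2,0)=+1→OXX/OOX/X..*; (2,1)=+1→OXX/OOX/.X.; (2,2)=+1→OXX/OOX/..X
ply 4, O at OXX/OOX/X.. | (2,1)=-1→OXX/OOX/XO.*; (2,2)=-1→OXX/OOX/X.O
ply 5, X at OXX/OOX/XO. | (2,2)=+1→OXX/OOX/XOX*
ply 6: OXX/OOX/XOX is terminal -1 (O); from O.X/O.X/... depth 5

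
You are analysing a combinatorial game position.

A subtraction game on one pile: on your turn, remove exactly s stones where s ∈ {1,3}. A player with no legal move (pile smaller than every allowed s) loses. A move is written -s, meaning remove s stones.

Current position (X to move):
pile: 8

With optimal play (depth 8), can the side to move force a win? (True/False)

ply 1, X at 8 | -1=-1→7*; -3=-1→5
ply 2, O at 7 | -1=+1→6*; -3=+1→4
ply 3, X at 6 | -1=-1→5*; -3=-1→3
ply 4, O at 5 | -1=+1→4*; -3=+1→2
ply 5, X at 4 | -1=-1→3*; -3=-1→1
ply 6, O at 3 | -1=+1→2*; -3=+1→0
ply 7, X at 2 | -1=-1→1*
ply 8, O at 1 | -1=+1→0*
ply 9: 0 is terminal -1 (X); from 8 depth 8

X winning at [8]: False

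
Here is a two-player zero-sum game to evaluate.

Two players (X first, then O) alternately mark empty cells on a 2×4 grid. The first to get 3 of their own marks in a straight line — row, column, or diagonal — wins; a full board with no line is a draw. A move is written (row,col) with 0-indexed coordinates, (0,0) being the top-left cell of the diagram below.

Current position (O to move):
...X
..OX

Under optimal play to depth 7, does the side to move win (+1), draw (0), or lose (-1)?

p1 O@[...X/..OX]: (0,0)[O..X/..OX]+0* (0,1)[.O.X/..OX]+0 (0,2)[..OX/..OX]+0 (1,0)[...X/O.OX]+0 (1,1)[...X/.OOX]+0
p2 X@[O..X/..OX]: (0,1)[OX.X/..OX]+0* (0,2)[O.XX/..OX]+0 (1,0)[O..X/X.OX]+0 (1,1)[O..X/.XOX]+0
p3 O@[OX.X/..OX]: (0,2)[OXOX/..OX]+0* (1,0)[OX.X/O.OX]-1 (1,1)[OX.X/.OOX]-1
p4 X@[OXOX/..OX]: (1,0)[OXOX/X.OX]+0* (1,1)[OXOX/.XOX]+0
p5 O@[OXOX/X.OX]: (1,1)[OXOX/XOOX]+0*
p6 X@[OXOX/XOOX] terminal +0; root [...X/..OX] d7

value(...X/..OX, O) = 0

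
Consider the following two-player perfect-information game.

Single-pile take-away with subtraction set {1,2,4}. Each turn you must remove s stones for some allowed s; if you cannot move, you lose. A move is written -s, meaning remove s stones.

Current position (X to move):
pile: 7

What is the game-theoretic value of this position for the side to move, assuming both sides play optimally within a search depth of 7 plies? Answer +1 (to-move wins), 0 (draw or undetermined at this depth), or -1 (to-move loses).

value(7, X) = +1

[7] X move#1: -1:+1/6*, -2:-1/5, -4:+1/3
[6] O move#2: -1:-1/5*, -2:-1/4, -4:-1/2
[5] X move#3: -1:-1/4, -2:+1/3*, -4:-1/1
[3] O move#4: -1:-1/2*, -2:-1/1
[2] X move#5: -1:-1/1, -2:+1/0*
[0] end (terminal -1, O#6); searched 7 to 7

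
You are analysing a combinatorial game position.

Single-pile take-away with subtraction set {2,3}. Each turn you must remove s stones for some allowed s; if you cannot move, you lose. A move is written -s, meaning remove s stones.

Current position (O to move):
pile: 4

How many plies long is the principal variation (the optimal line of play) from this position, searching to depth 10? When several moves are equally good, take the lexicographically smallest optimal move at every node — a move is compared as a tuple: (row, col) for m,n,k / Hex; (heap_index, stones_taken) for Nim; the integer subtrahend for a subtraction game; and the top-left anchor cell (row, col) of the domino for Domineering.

p1 O@[4]: -2[2]-1 -3[1]+1*
p2 X@[1] terminal -1; root [4] d10

PV length from [4]: 1 ply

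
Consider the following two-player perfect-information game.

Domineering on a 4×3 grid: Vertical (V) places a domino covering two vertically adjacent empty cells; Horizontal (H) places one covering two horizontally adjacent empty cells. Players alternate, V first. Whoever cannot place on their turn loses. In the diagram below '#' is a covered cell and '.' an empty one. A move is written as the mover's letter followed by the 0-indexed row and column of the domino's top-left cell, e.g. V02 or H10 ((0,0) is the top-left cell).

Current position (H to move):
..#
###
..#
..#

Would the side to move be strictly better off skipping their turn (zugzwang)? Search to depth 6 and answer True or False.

zugzwang(..#/###/..#/..#, H) = False

p1 H@[..#/###/..#/..#]: H00[###/###/..#/..#]-1 H20[..#/###/###/..#]+1* H30[..#/###/..#/###]+1
p2 V@[..#/###/###/..#] terminal -1; root [..#/###/..#/..#] d6
pass branch (V moves first from the same position):
  | p1 V@[..#/###/..#/..#]: V20[..#/###/#.#/#.#]+1* V21[..#/###/.##/.##]+1
  | p2 H@[..#/###/#.#/#.#]: H00[###/###/#.#/#.#]-1*
  | p3 V@[###/###/#.#/#.#]: V21[###/###/###/###]+1*
  | p4 H@[###/###/###/###] terminal -1; root [..#/###/..#/..#] d6
H moving scores +1; H passing scores -1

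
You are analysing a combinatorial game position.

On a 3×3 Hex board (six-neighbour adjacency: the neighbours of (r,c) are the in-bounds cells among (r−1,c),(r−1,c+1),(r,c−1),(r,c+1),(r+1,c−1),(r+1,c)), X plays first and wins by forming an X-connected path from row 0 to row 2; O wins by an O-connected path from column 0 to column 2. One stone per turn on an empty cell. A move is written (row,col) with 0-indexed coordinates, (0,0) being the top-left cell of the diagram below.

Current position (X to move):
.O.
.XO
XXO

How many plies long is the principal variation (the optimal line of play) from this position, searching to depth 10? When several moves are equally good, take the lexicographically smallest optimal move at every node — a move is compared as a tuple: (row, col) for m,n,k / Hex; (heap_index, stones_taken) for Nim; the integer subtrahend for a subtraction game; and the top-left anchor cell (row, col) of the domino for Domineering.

PV length from [.O./.XO/XXO]: 3 plies

ply 1, X at .O./.XO/XXO | (0,0)=+1→XO./.XO/XXO*; (0,2)=+1→.OX/.XO/XXO; (1,0)=+1→.O./XXO/XXO
ply 2, O at XO./.XO/XXO | (0,2)=-1→XOO/.XO/XXO*; (1,0)=-1→XO./OXO/XXO
ply 3, X at XOO/.XO/XXO | (1,0)=+1→XOO/XXO/XXO*
ply 4: XOO/XXO/XXO is terminal -1 (O); from .O./.XO/XXO depth 10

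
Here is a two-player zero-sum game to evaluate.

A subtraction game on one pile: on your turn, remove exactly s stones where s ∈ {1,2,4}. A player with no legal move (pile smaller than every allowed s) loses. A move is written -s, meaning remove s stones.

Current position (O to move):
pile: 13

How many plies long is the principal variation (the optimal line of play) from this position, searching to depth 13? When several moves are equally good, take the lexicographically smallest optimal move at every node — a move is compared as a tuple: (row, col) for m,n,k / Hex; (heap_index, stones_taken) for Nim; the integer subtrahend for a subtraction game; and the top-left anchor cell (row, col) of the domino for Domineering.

PV length from [13]: 9 plies

ply 1, O at 13 | -1=+1→12*; -2=-1→11; -4=+1→9
ply 2, X at 12 | -1=-1→11*; -2=-1→10; -4=-1→8
ply 3, O at 11 | -1=-1→10; -2=+1→9*; -4=-1→7
ply 4, X at 9 | -1=-1→8*; -2=-1→7; -4=-1→5
ply 5, O at 8 | -1=-1→7; -2=+1→6*; -4=-1→4
ply 6, X at 6 | -1=-1→5*; -2=-1→4; -4=-1→2
ply 7, O at 5 | -1=-1→4; -2=+1→3*; -4=-1→1
ply 8, X at 3 | -1=-1→2*; -2=-1→1
ply 9, O at 2 | -1=-1→1; -2=+1→0*
ply 10: 0 is terminal -1 (X); from 13 depth 13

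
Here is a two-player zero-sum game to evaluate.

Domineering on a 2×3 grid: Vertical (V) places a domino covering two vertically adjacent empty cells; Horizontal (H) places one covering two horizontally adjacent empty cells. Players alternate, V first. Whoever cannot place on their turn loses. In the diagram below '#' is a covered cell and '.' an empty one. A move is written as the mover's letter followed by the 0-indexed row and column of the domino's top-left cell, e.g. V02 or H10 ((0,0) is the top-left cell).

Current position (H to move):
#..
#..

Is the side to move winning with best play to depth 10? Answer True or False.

ply 1, H at #../#.. | H01=+1→###/#..*; H11=+1→#../###
ply 2: ###/#.. is terminal -1 (V); from #../#.. depth 10

H winning at [#../#..]: True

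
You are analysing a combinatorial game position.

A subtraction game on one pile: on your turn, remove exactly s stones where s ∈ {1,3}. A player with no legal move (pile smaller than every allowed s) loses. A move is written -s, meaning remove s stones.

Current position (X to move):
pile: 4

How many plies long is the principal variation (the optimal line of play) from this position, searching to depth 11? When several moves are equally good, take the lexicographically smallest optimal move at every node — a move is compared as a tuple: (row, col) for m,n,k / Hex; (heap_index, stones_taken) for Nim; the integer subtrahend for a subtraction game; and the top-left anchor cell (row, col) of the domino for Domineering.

PV length from [4]: 4 plies

ply 1, X at 4 | -1=-1→3*; -3=-1→1
ply 2, O at 3 | -1=+1→2*; -3=+1→0
ply 3, X at 2 | -1=-1→1*
ply 4, O at 1 | -1=+1→0*
ply 5: 0 is terminal -1 (X); from 4 depth 11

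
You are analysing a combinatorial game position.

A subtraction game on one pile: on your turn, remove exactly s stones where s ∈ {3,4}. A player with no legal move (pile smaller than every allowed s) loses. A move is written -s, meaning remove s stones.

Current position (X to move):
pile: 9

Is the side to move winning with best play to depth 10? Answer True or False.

[9] X move#1: -3:-1/6*, -4:-1/5
[6] O move#2: -3:-1/3, -4:+1/2*
[2] end (terminal -1, X#3); searched 9 to 10

X winning at [9]: False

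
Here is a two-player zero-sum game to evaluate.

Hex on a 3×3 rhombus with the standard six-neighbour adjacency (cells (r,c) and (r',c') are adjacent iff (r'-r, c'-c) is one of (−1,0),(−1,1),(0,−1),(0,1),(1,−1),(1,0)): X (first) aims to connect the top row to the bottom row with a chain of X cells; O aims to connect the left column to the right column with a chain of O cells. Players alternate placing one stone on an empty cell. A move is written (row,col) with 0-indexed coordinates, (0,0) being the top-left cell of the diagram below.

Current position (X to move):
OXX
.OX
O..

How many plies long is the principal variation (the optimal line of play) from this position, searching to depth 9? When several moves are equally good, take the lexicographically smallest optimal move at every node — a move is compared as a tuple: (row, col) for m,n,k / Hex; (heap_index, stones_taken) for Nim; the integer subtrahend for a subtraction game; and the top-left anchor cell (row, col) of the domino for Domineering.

p1 X@[OXX/.OX/O..]: (1,0)[OXX/XOX/O..]+1* (2,1)[OXX/.OX/OX.]+1 (2,2)[OXX/.OX/O.X]+1
p2 O@[OXX/XOX/O..]: (2,1)[OXX/XOX/OO.]-1* (2,2)[OXX/XOX/O.O]-1
p3 X@[OXX/XOX/OO.]: (2,2)[OXX/XOX/OOX]+1*
p4 O@[OXX/XOX/OOX] terminal -1; root [OXX/.OX/O..] d9

PV length from [OXX/.OX/O..]: 3 plies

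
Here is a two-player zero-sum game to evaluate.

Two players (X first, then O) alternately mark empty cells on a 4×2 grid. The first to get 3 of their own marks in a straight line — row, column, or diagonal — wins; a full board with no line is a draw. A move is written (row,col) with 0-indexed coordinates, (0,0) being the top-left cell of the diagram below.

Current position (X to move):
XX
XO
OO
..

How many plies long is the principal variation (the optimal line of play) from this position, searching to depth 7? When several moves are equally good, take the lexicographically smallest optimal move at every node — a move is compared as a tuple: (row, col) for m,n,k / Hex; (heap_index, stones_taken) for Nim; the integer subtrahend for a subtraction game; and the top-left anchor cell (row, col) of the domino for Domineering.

[XX/XO/OO/..] X move#1: (3,0):-1/XX/XO/OO/X., (3,1):+0/XX/XO/OO/.X*
[XX/XO/OO/.X] O move#2: (3,0):+0/XX/XO/OO/OX*
[XX/XO/OO/OX] end (terminal +0, X#3); searched XX/XO/OO/.. to 7

PV length from [XX/XO/OO/..]: 2 plies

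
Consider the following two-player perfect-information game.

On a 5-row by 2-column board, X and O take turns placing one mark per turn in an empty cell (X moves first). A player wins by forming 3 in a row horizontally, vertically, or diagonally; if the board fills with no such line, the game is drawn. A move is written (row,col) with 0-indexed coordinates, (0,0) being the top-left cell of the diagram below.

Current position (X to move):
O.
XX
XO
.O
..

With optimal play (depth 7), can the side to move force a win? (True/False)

X winning at [O./XX/XO/.O/..]: True

ply 1, X at O./XX/XO/.O/.. | (0,1)=-1→OX/XX/XO/.O/..; (3,0)=+1→O./XX/XO/XO/..*; (4,0)=-1→O./XX/XO/.O/X.; (4,1)=+0→O./XX/XO/.O/.X
ply 2: O./XX/XO/XO/.. is terminal -1 (O); from O./XX/XO/.O/.. depth 7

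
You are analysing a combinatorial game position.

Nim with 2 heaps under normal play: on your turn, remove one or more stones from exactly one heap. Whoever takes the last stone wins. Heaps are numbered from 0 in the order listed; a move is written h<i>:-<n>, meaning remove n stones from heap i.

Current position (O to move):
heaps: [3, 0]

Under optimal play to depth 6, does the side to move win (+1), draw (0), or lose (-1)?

[(3,0)] O move#1: h0:-1:-1/(2,0), h0:-2:-1/(1,0), h0:-3:+1/(0,0)*
[(0,0)] end (terminal -1, X#2); searched (3,0) to 6

value((3,0), O) = +1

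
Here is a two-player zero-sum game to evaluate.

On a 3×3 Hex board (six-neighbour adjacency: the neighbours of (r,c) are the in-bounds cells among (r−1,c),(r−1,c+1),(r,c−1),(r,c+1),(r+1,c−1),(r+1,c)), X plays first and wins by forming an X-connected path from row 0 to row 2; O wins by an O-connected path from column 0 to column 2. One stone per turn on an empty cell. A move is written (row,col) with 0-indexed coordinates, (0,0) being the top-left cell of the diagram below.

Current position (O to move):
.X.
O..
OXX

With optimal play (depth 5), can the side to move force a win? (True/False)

[.X./O../OXX] O move#1: (0,0):-1/OX./O../OXX, (0,2):-1/.XO/O../OXX, (1,1):+1/.X./OO./OXX*, (1,2):-1/.X./O.O/OXX
[.X./OO./OXX] X move#2: (0,0):-1/XX./OO./OXX*, (0,2):-1/.XX/OO./OXX, (1,2):-1/.X./OOX/OXX
[XX./OO./OXX] O move#3: (0,2):+1/XXO/OO./OXX*, (1,2):+1/XX./OOO/OXX
[XXO/OO./OXX] end (terminal -1, X#4); searched .X./O../OXX to 5

O winning at [.X./O../OXX]: True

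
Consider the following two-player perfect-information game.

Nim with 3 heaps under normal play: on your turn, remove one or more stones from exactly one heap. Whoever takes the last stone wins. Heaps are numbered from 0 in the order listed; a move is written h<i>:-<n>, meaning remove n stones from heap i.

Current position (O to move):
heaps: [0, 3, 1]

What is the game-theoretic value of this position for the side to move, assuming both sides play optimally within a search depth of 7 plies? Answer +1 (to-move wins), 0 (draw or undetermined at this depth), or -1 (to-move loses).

p1 O@[(0,3,1)]: h1:-1[(0,2,1)]-1 h1:-2[(0,1,1)]+1* h1:-3[(0,0,1)]-1 h2:-1[(0,3,0)]-1
p2 X@[(0,1,1)]: h1:-1[(0,0,1)]-1* h2:-1[(0,1,0)]-1
p3 O@[(0,0,1)]: h2:-1[(0,0,0)]+1*
p4 X@[(0,0,0)] terminal -1; root [(0,3,1)] d7

value((0,3,1), O) = +1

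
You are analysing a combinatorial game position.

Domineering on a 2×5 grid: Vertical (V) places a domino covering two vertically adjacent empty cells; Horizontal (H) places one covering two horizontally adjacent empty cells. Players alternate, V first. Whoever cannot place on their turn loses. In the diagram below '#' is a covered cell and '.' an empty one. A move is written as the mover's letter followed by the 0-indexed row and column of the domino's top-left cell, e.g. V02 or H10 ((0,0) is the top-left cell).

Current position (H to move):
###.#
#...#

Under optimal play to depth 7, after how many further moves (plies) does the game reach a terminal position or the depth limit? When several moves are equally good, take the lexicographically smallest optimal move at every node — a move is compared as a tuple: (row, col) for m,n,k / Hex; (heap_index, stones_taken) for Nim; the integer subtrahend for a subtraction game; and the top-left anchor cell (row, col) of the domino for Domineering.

PV length from [###.#/#...#]: 1 ply

p1 H@[###.#/#...#]: H11[###.#/###.#]-1 H12[###.#/#.###]+1*
p2 V@[###.#/#.###] terminal -1; root [###.#/#...#] d7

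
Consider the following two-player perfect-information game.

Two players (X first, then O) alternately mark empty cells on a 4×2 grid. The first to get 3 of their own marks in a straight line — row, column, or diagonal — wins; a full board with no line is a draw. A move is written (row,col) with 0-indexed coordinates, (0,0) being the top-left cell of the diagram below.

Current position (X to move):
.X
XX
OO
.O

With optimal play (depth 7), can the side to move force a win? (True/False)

ply 1, X at .X/XX/OO/.O | (0,0)=+0→XX/XX/OO/.O*; (3,0)=+0→.X/XX/OO/XO
ply 2, O at XX/XX/OO/.O | (3,0)=+0→XX/XX/OO/OO*
ply 3: XX/XX/OO/OO is terminal +0 (X); from .X/XX/OO/.O depth 7

X winning at [.X/XX/OO/.O]: False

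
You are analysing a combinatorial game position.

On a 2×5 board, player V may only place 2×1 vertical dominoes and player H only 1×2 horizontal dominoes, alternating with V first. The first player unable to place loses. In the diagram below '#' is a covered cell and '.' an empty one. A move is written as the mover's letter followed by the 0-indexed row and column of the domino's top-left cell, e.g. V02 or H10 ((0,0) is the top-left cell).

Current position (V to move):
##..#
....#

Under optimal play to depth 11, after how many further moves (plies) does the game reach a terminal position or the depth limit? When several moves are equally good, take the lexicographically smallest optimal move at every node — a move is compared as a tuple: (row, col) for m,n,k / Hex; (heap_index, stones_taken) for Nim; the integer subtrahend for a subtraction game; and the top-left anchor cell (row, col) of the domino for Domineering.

PV length from [##..#/....#]: 3 plies

p1 V@[##..#/....#]: V02[###.#/..#.#]+1* V03[##.##/...##]-1
p2 H@[###.#/..#.#]: H10[###.#/###.#]-1*
p3 V@[###.#/###.#]: V03[#####/#####]+1*
p4 H@[#####/#####] terminal -1; root [##..#/....#] d11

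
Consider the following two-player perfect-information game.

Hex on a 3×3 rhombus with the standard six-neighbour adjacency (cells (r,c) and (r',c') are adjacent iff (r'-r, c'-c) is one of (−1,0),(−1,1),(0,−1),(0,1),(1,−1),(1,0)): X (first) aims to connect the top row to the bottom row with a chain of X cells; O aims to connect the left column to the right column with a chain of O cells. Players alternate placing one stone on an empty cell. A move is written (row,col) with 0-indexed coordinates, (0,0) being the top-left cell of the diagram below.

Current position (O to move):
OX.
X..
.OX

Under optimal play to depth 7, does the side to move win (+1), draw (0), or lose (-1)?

value(OX./X../.OX, O) = -1

[OX./X../.OX] O move#1: (0,2):-1/OXO/X../.OX*, (1,1):-1/OX./XO./.OX, (1,2):-1/OX./X.O/.OX, (2,0):-1/OX./X../OOX
[OXO/X../.OX] X move#2: (1,1):+1/OXO/XX./.OX*, (1,2):+1/OXO/X.X/.OX, (2,0):+1/OXO/X../XOX
[OXO/XX./.OX] O move#3: (1,2):-1/OXO/XXO/.OX*, (2,0):-1/OXO/XX./OOX
[OXO/XXO/.OX] X move#4: (2,0):+1/OXO/XXO/XOX*
[OXO/XXO/XOX] end (terminal -1, O#5); searched OX./X../.OX to 7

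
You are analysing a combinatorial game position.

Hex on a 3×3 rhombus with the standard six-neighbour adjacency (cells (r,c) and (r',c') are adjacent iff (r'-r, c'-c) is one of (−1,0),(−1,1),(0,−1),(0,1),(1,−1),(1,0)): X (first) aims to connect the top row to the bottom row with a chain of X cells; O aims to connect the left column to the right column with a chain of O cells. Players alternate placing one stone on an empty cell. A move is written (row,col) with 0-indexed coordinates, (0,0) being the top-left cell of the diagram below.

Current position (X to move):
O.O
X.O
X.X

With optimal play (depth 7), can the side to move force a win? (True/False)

p1 X@[O.O/X.O/X.X]: (0,1)[OXO/X.O/X.X]+1* (1,1)[O.O/XXO/X.X]-1 (2,1)[O.O/X.O/XXX]-1
p2 O@[OXO/X.O/X.X] terminal -1; root [O.O/X.O/X.X] d7

X winning at [O.O/X.O/X.X]: True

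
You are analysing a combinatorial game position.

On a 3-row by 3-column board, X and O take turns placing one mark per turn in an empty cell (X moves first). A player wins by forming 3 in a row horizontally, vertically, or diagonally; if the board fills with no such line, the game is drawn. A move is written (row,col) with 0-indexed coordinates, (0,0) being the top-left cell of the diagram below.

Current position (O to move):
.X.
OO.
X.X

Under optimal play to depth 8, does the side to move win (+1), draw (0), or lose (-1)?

value(.X./OO./X.X, O) = +1

p1 O@[.X./OO./X.X]: (0,0)[OX./OO./X.X]-1 (0,2)[.XO/OO./X.X]-1 (1,2)[.X./OOO/X.X]+1* (2,1)[.X./OO./XOX]+0
p2 X@[.X./OOO/X.X] terminal -1; root [.X./OO./X.X] d8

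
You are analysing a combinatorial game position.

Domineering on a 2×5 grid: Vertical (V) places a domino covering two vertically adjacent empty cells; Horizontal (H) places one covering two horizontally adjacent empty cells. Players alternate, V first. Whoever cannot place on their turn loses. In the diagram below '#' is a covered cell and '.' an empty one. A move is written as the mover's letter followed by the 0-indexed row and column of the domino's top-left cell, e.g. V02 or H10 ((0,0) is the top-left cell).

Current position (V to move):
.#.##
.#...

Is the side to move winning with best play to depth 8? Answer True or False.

p1 V@[.#.##/.#...]: V00[##.##/##...]-1 V02[.####/.##..]+1*
p2 H@[.####/.##..]: H13[.####/.####]-1*
p3 V@[.####/.####]: V00[#####/#####]+1*
p4 H@[#####/#####] terminal -1; root [.#.##/.#...] d8

V winning at [.#.##/.#...]: True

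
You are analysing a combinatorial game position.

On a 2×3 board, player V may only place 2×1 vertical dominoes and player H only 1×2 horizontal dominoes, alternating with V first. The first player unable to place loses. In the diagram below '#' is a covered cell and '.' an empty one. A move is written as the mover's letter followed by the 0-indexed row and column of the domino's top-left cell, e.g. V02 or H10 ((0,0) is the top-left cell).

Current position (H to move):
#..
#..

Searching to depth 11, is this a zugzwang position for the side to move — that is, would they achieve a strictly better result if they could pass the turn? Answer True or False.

[#../#..] H move#1: H01:+1/###/#..*, H11:+1/#../###
[###/#..] end (terminal -1, V#2); searched #../#.. to 11
suppose H passes — search the same position with V to move:
pass> [#../#..] V move#1: V01:+1/##./##.*, V02:+1/#.#/#.#
pass> [##./##.] end (terminal -1, H#2); searched #../#.. to 11
for H: play +1, pass -1

zugzwang(#../#.., H) = False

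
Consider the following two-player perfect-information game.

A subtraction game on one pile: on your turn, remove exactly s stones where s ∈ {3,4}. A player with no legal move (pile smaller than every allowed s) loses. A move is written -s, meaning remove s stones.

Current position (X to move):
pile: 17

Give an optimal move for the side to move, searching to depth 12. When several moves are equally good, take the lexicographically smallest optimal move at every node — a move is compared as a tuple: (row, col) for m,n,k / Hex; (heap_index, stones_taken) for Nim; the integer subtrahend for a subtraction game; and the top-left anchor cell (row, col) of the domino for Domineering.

X's best at [17]: -3

p1 X@[17]: -3[14]+1* -4[13]-1
p2 O@[14]: -3[11]-1* -4[10]-1
p3 X@[11]: -3[8]+1* -4[7]+1
p4 O@[8]: -3[5]-1* -4[4]-1
p5 X@[5]: -3[2]+1* -4[1]+1
p6 O@[2] terminal -1; root [17] d12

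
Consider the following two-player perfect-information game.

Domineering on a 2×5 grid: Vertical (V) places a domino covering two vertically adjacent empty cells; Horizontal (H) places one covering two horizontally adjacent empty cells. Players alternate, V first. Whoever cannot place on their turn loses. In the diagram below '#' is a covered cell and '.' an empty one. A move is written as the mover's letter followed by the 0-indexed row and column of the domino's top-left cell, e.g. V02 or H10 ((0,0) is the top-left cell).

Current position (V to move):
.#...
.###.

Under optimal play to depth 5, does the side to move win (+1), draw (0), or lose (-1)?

p1 V@[.#.../.###.]: V00[##.../####.]-1 V04[.#..#/.####]+1*
p2 H@[.#..#/.####]: H02[.####/.####]-1*
p3 V@[.####/.####]: V00[#####/#####]+1*
p4 H@[#####/#####] terminal -1; root [.#.../.###.] d5

value(.#.../.###., V) = +1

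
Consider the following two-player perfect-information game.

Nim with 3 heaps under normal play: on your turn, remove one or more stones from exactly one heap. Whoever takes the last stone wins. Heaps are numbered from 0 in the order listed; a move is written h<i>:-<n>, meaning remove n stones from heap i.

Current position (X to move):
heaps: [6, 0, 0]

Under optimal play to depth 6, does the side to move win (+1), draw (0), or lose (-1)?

value((6,0,0), X) = +1

ply 1, X at (6,0,0) | h0:-1=-1→(5,0,0); h0:-2=-1→(4,0,0); h0:-3=-1→(3,0,0); h0:-4=-1→(2,0,0); h0:-5=-1→(1,0,0); h0:-6=+1→(0,0,0)*
ply 2: (0,0,0) is terminal -1 (O); from (6,0,0) depth 6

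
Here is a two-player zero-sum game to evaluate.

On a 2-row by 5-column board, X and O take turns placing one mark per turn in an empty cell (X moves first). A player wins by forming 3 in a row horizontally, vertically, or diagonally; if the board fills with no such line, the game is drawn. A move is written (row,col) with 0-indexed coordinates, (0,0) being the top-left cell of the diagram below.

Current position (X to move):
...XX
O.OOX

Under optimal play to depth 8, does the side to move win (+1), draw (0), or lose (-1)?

ply 1, X at ...XX/O.OOX | (0,0)=-1→X..XX/O.OOX; (0,1)=-1→.X.XX/O.OOX; (0,2)=+1→..XXX/O.OOX*; (1,1)=+0→...XX/OXOOX
ply 2: ..XXX/O.OOX is terminal -1 (O); from ...XX/O.OOX depth 8

value(...XX/O.OOX, X) = +1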